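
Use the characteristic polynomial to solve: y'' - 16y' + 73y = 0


Characteristic equation: r² - 16r + 73 = 0.
Discriminant is negative; roots r = 8 ± 3i (complex conjugate pair).
General solution uses e^(α x)(C₁ cos(β x) + C₂ sin(β x)): y = e^(8x)(C₁cos(3x) + C₂sin(3x)).


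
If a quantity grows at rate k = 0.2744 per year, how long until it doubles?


Exponential growth: P(t) = P₀ e^(0.2744t). Set P(t)/P₀ = 2: e^(0.2744t) = 2.
Solve: t = ln(2)/0.2744 ≈ 2.53 years.


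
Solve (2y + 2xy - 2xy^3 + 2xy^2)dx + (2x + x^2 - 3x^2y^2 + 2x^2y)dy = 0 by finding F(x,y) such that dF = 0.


Check exactness: ∂M/∂y = 2 + 2x - 6xy^2 + 4xy and ∂N/∂x = 2 + 2x - 6xy^2 + 4xy; equal, so the equation is exact.
Integrate M with respect to x (treating y as constant): ∫M dx = 2xy + x^2y - x^2y^3 + x^2y^2 + h(y).
Differentiate w.r.t. y and set equal to N: all terms match, so h'(y) = 0 and h is a constant absorbed into C.
General solution: 2xy + x^2y - x^2y^3 + x^2y^2 = C.


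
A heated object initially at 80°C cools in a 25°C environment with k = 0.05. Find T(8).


Newton's law: dT/dt = -k(T - T_a) has solution T(t) = T_a + (T₀ - T_a)e^(-kt).
Plug in T_a = 25, T₀ = 80, k = 0.05, t = 8: T(8) = 25 + (55)e^(-0.40) ≈ 61.9°C.


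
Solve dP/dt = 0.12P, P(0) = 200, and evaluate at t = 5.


The ODE dP/dt = 0.12P has solution P(t) = P(0)e^(0.12t).
Substitute P(0) = 200 and t = 5: P(5) = 200 e^(0.60) ≈ 364.


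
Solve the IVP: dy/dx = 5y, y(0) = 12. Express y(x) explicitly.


General solution of y' = 5y is y = Ce^(5x).
Apply y(0) = 12: C = 12.
Particular solution: y = 12e^(5x).


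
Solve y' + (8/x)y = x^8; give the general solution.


P(x) = 8/x ⇒ μ = x^8.
(x^8 y)' = x^16 ⇒ x^8 y = x^17/(17) + C.
Solve for y: y = (1/17)x^9 + C/x^8.


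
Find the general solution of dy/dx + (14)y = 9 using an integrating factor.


P(x) = 14, Q(x) = 9; integrating factor μ = e^(14x).
(μ y)' = 9e^(14x) ⇒ μ y = (9/14)e^(14x) + C.
Divide by μ: y = 9/14 + Ce^(-14x).


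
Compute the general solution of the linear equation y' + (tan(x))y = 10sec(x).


P(x) = tan(x) ⇒ μ = e^(∫tan(x)dx) = sec(x).
(sec(x) y)' = 10sec²(x) ⇒ sec(x) y = 10tan(x) + C.
Multiply by cos(x): y = 10sin(x) + C·cos(x).


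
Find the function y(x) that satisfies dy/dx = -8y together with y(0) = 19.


General solution of y' = -8y is y = Ce^(-8x).
Apply y(0) = 19: C = 19.
Particular solution: y = 19e^(-8x).


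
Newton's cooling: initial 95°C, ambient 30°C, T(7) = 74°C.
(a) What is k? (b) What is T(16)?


Newton's law: T(t) = T_a + (T₀ - T_a)e^(-kt).
(a) Use T(7) = 74: (74 - 30)/(95 - 30) = e^(-k·7), so k = -ln(0.677)/7 ≈ 0.0557.
(b) Apply k to t = 16: T(16) = 30 + (65)e^(-0.892) ≈ 56.6°C.


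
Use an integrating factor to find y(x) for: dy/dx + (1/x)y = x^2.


P(x) = 1/x ⇒ μ = x^1.
(x^1 y)' = x^3 ⇒ x^1 y = x^4/(4) + C.
Solve for y: y = (1/4)x^3 + C/x^1.


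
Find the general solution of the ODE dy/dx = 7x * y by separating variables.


Separate variables: dy/y = 7x dx.
Integrate: ln|y| = (7/2)x^2 + C₀.
Exponentiate: y = Ce^((7/2)x^2).


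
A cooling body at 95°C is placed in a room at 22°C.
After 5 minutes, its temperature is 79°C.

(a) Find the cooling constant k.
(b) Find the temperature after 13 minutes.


Newton's law: T(t) = T_a + (T₀ - T_a)e^(-kt).
(a) Use T(5) = 79: (79 - 22)/(95 - 22) = e^(-k·5), so k = -ln(0.781)/5 ≈ 0.0495.
(b) Apply k to t = 13: T(13) = 22 + (73)e^(-0.643) ≈ 60.4°C.


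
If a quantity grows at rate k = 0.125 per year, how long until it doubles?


Exponential growth: P(t) = P₀ e^(0.125t). Set P(t)/P₀ = 2: e^(0.125t) = 2.
Solve: t = ln(2)/0.125 ≈ 5.55 years.


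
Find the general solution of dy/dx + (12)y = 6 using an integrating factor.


P(x) = 12, Q(x) = 6; integrating factor μ = e^(12x).
(μ y)' = 6e^(12x) ⇒ μ y = (1/2)e^(12x) + C.
Divide by μ: y = 1/2 + Ce^(-12x).


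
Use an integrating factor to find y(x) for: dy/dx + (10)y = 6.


P(x) = 10, Q(x) = 6; integrating factor μ = e^(10x).
(μ y)' = 6e^(10x) ⇒ μ y = (3/5)e^(10x) + C.
Divide by μ: y = 3/5 + Ce^(-10x).


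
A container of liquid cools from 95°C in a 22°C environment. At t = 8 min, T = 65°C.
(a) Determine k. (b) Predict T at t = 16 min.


Newton's law: T(t) = T_a + (T₀ - T_a)e^(-kt).
(a) Use T(8) = 65: (65 - 22)/(95 - 22) = e^(-k·8), so k = -ln(0.589)/8 ≈ 0.0662.
(b) Apply k to t = 16: T(16) = 22 + (73)e^(-1.059) ≈ 47.3°C.


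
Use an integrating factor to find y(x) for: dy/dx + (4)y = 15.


P(x) = 4, Q(x) = 15; integrating factor μ = e^(4x).
(μ y)' = 15e^(4x) ⇒ μ y = (15/4)e^(4x) + C.
Divide by μ: y = 15/4 + Ce^(-4x).


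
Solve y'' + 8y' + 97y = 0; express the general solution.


Characteristic equation: r² + 8r + 97 = 0.
Discriminant is negative; roots r = -4 ± 9i (complex conjugate pair).
General solution uses e^(α x)(C₁ cos(β x) + C₂ sin(β x)): y = e^(-4x)(C₁cos(9x) + C₂sin(9x)).


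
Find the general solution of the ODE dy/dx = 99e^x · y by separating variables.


Separate variables: dy/y = 99e^x dx.
Integrate: ln|y| = 99e^x + C₀.
Exponentiate: y = Ce^(99e^x).


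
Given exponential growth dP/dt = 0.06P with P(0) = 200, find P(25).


The ODE dP/dt = 0.06P has solution P(t) = P(0)e^(0.06t).
Substitute P(0) = 200 and t = 25: P(25) = 200 e^(1.50) ≈ 896.


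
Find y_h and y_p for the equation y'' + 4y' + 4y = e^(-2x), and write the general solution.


Characteristic polynomial (r + 2)² = 0; repeated root r = -2.
y_h = (C₁ + C₂x)e^(-2x). Forcing matches the repeated root (resonance), so try y_p = Ax² e^(-2x).
Substitute and solve for A: 2A = 1, so A = 1/2.
General solution: y = (C₁ + C₂x + (1/2)x²)e^(-2x).


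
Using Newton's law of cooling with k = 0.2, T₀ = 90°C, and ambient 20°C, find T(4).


Newton's law: dT/dt = -k(T - T_a) has solution T(t) = T_a + (T₀ - T_a)e^(-kt).
Plug in T_a = 20, T₀ = 90, k = 0.2, t = 4: T(4) = 20 + (70)e^(-0.80) ≈ 51.5°C.


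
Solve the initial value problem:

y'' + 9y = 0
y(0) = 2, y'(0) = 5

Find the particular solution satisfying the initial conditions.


Characteristic roots of r² + 9 = 0 are ±3i, so y = C₁cos(3x) + C₂sin(3x).
Apply y(0) = 2: C₁ = 2. Differentiate and apply y'(0) = 5: 3·C₂ = 5, so C₂ = 5/3.
Particular solution: y = 2cos(3x) + (5/3)sin(3x).


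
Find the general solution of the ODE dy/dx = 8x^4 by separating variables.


Integrate both sides with respect to x: y = ∫ 8x^4 dx = (8/5)x^5 + C.


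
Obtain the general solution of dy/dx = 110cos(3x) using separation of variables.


g(y) = 1, so integrate directly: y = ∫ 110cos(3x) dx = (110/3)sin(3x) + C.


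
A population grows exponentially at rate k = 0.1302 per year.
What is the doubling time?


Exponential growth: P(t) = P₀ e^(0.1302t). Set P(t)/P₀ = 2: e^(0.1302t) = 2.
Solve: t = ln(2)/0.1302 ≈ 5.32 years.


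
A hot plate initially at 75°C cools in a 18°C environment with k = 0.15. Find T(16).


Newton's law: dT/dt = -k(T - T_a) has solution T(t) = T_a + (T₀ - T_a)e^(-kt).
Plug in T_a = 18, T₀ = 75, k = 0.15, t = 16: T(16) = 18 + (57)e^(-2.40) ≈ 23.2°C.


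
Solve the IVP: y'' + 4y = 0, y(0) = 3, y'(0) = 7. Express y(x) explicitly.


Characteristic roots of r² + 4 = 0 are ±2i, so y = C₁cos(2x) + C₂sin(2x).
Apply y(0) = 3: C₁ = 3. Differentiate and apply y'(0) = 7: 2·C₂ = 7, so C₂ = 7/2.
Particular solution: y = 3cos(2x) + (7/2)sin(2x).


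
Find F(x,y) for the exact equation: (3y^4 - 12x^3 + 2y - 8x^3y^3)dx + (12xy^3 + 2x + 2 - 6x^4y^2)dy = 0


Check exactness: ∂M/∂y = 12y^3 + 2 - 24x^3y^2 and ∂N/∂x = 12y^3 + 2 - 24x^3y^2; equal, so the equation is exact.
Integrate M with respect to x (treating y as constant): ∫M dx = 3xy^4 - 3x^4 + 2xy - 2x^4y^3 + h(y).
Differentiate w.r.t. y and set equal to N: the x-dependent terms already match, leaving h'(y) = 2. Integrate: h(y) = 2y.
So F(x,y) = 3xy^4 - 3x^4 + 2xy + 2y - 2x^4y^3.
General solution: 3xy^4 - 3x^4 + 2xy + 2y - 2x^4y^3 = C.


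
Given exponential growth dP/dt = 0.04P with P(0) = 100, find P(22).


The ODE dP/dt = 0.04P has solution P(t) = P(0)e^(0.04t).
Substitute P(0) = 100 and t = 22: P(22) = 100 e^(0.88) ≈ 241.


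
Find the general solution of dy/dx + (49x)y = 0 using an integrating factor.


P(x) = 49x ⇒ μ = e^((49/2)x²).
Q(x) = 0 so μ y is constant: y = Ce^(-(49/2)x²).


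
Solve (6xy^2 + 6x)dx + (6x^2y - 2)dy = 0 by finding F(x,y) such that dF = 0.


Check exactness: ∂M/∂y = 12xy and ∂N/∂x = 12xy; equal, so the equation is exact.
Integrate M with respect to x (treating y as constant): ∫M dx = 3x^2y^2 + 3x^2 + h(y).
Differentiate w.r.t. y and set equal to N: the x-dependent terms already match, leaving h'(y) = -2. Integrate: h(y) = -2y.
So F(x,y) = 3x^2y^2 - 2y + 3x^2.
General solution: 3x^2y^2 - 2y + 3x^2 = C.


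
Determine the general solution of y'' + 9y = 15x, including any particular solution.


Homogeneous: r² + 9 = 0 ⇒ r = ±3i, y_h = C₁cos(3x) + C₂sin(3x).
Polynomial forcing; try y_p = Ax + B. Then y_p'' + 9 y_p = 9(Ax + B) = 15x, so B = 0 and A = 5/3.
General solution: y = C₁cos(3x) + C₂sin(3x) + (5/3)x.


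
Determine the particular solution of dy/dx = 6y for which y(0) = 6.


General solution of y' = 6y is y = Ce^(6x).
Apply y(0) = 6: C = 6.
Particular solution: y = 6e^(6x).


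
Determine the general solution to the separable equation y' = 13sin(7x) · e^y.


Separate: e^(-y) dy = 13sin(7x) dx.
Integrate: -e^(-y) = -(13/7)cos(7x) + C₀.
Rearrange: e^(-y) = (13/7)cos(7x) + C.


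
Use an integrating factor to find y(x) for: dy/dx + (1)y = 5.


P(x) = 1, Q(x) = 5; integrating factor μ = e^(x).
(μ y)' = 5e^(x) ⇒ μ y = 5e^(x) + C.
Divide by μ: y = 5 + Ce^(-x).


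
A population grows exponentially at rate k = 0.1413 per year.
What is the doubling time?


Exponential growth: P(t) = P₀ e^(0.1413t). Set P(t)/P₀ = 2: e^(0.1413t) = 2.
Solve: t = ln(2)/0.1413 ≈ 4.91 years.


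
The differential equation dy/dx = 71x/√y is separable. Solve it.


Separate: √y dy = 71x dx.
Integrate: (2/3)y^(3/2) = (71/2)x² + C.


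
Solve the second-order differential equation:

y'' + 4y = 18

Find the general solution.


Homogeneous part: r² + 4 = 0 ⇒ r = ±2i, so y_h = C₁cos(2x) + C₂sin(2x).
Try constant y_p = A; plug in: 4A = 18 ⇒ A = 9/2.
General solution: y = C₁cos(2x) + C₂sin(2x) + 9/2.


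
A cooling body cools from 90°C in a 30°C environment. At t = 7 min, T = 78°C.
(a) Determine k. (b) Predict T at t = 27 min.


Newton's law: T(t) = T_a + (T₀ - T_a)e^(-kt).
(a) Use T(7) = 78: (78 - 30)/(90 - 30) = e^(-k·7), so k = -ln(0.800)/7 ≈ 0.0319.
(b) Apply k to t = 27: T(27) = 30 + (60)e^(-0.861) ≈ 55.4°C.


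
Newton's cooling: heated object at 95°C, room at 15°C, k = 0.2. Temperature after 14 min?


Newton's law: dT/dt = -k(T - T_a) has solution T(t) = T_a + (T₀ - T_a)e^(-kt).
Plug in T_a = 15, T₀ = 95, k = 0.2, t = 14: T(14) = 15 + (80)e^(-2.80) ≈ 19.9°C.


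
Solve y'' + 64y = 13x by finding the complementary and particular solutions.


Homogeneous: r² + 64 = 0 ⇒ r = ±8i, y_h = C₁cos(8x) + C₂sin(8x).
Polynomial forcing; try y_p = Ax + B. Then y_p'' + 64 y_p = 64(Ax + B) = 13x, so B = 0 and A = 13/64.
General solution: y = C₁cos(8x) + C₂sin(8x) + (13/64)x.


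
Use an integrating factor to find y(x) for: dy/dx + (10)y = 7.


P(x) = 10, Q(x) = 7; integrating factor μ = e^(10x).
(μ y)' = 7e^(10x) ⇒ μ y = (7/10)e^(10x) + C.
Divide by μ: y = 7/10 + Ce^(-10x).


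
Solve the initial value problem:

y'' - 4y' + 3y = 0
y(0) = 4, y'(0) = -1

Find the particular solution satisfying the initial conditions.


Characteristic roots of r² - 4r + 3 = 0 are 3, 1.
General solution y = c₁ e^(3x) + c₂ e^(x).
Apply y(0) = 4: c₁ + c₂ = 4. Apply y'(0) = -1: 3 c₁ + 1 c₂ = -1.
Solve: c₁ = -5/2, c₂ = 13/2.
Particular solution: y = -(5/2)e^(3x) + (13/2)e^(x).


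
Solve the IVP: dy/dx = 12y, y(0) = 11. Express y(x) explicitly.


General solution of y' = 12y is y = Ce^(12x).
Apply y(0) = 11: C = 11.
Particular solution: y = 11e^(12x).


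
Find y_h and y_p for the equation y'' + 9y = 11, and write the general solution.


Homogeneous part: r² + 9 = 0 ⇒ r = ±3i, so y_h = C₁cos(3x) + C₂sin(3x).
Try constant y_p = A; plug in: 9A = 11 ⇒ A = 11/9.
General solution: y = C₁cos(3x) + C₂sin(3x) + 11/9.


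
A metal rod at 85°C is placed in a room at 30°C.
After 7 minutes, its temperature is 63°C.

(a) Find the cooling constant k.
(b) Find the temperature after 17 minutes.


Newton's law: T(t) = T_a + (T₀ - T_a)e^(-kt).
(a) Use T(7) = 63: (63 - 30)/(85 - 30) = e^(-k·7), so k = -ln(0.600)/7 ≈ 0.0730.
(b) Apply k to t = 17: T(17) = 30 + (55)e^(-1.241) ≈ 45.9°C.


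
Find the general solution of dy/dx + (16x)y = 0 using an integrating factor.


P(x) = 16x ⇒ μ = e^(8x²).
Q(x) = 0 so μ y is constant: y = Ce^(-8x²).


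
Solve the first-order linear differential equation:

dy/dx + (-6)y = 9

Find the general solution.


P(x) = -6 ⇒ μ = e^(-6x).
(μ y)' = 9e^(-6x) ⇒ μ y = -(3/2)e^(-6x) + C.
Divide by μ: y = -3/2 + Ce^(6x).


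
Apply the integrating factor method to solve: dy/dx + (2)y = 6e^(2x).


P(x) = 2 ⇒ μ = e^(2x).
(μ y)' = 6e^(4x) ⇒ μ y = (6/4)e^(4x) + C.
Divide by μ: y = (3/2)e^(2x) + Ce^(-2x).


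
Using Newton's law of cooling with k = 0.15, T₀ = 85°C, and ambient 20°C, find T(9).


Newton's law: dT/dt = -k(T - T_a) has solution T(t) = T_a + (T₀ - T_a)e^(-kt).
Plug in T_a = 20, T₀ = 85, k = 0.15, t = 9: T(9) = 20 + (65)e^(-1.35) ≈ 36.9°C.


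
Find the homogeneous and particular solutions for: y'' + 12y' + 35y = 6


Characteristic roots of r² + 12r + 35 = 0 are -7, -5.
y_h = C₁e^(-7x) + C₂e^(-5x).
Constant forcing; try y_p = A. Then 35A = 6 ⇒ A = 6/35.
General solution: y = C₁e^(-7x) + C₂e^(-5x) + 6/35.


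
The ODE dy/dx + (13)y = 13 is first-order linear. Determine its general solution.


P(x) = 13, Q(x) = 13; integrating factor μ = e^(13x).
(μ y)' = 13e^(13x) ⇒ μ y = e^(13x) + C.
Divide by μ: y = 1 + Ce^(-13x).


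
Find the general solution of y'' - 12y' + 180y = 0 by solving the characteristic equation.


Characteristic equation: r² - 12r + 180 = 0.
Discriminant is negative; roots r = 6 ± 12i (complex conjugate pair).
General solution uses e^(α x)(C₁ cos(β x) + C₂ sin(β x)): y = e^(6x)(C₁cos(12x) + C₂sin(12x)).


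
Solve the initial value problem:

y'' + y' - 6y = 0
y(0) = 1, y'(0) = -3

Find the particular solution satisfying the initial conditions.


Characteristic roots of r² + r - 6 = 0 are -3, 2.
General solution y = c₁ e^(-3x) + c₂ e^(2x).
Apply y(0) = 1: c₁ + c₂ = 1. Apply y'(0) = -3: -3 c₁ + 2 c₂ = -3.
Solve: c₁ = 1, c₂ = 0.
Particular solution: y = e^(-3x) + 0e^(2x).


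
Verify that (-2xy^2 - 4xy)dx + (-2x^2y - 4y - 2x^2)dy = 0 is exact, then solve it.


Check exactness: ∂M/∂y = -4xy - 4x and ∂N/∂x = -4xy - 4x; equal, so the equation is exact.
Integrate M with respect to x (treating y as constant): ∫M dx = -x^2y^2 - 2x^2y + h(y).
Differentiate w.r.t. y and set equal to N: the x-dependent terms already match, leaving h'(y) = -4y. Integrate: h(y) = -2y^2.
So F(x,y) = -x^2y^2 - 2y^2 - 2x^2y.
General solution: -x^2y^2 - 2y^2 - 2x^2y = C.


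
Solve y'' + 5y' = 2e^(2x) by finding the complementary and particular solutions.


Characteristic roots of r² + 5r = 0 are 0, -5.
y_h = C₁ + C₂e^(-5x).
Forcing exponent 2 is not a characteristic root; try y_p = Ae^(2x).
Substitute: A·(4 + (5)·2 + (0)) = A·14 = 2, so A = 1/7.
General solution: y = C₁ + C₂e^(-5x) + (1/7)e^(2x).


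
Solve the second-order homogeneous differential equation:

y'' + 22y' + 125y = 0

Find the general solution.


Characteristic equation: r² + 22r + 125 = 0.
Discriminant is negative; roots r = -11 ± 2i (complex conjugate pair).
General solution uses e^(α x)(C₁ cos(β x) + C₂ sin(β x)): y = e^(-11x)(C₁cos(2x) + C₂sin(2x)).


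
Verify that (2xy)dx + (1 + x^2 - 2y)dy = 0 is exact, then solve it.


Check exactness: ∂M/∂y = 2x and ∂N/∂x = 2x; equal, so the equation is exact.
Integrate M with respect to x (treating y as constant): ∫M dx = x^2y + h(y).
Differentiate w.r.t. y and set equal to N: the x-dependent terms already match, leaving h'(y) = 1 - 2y. Integrate: h(y) = y - y^2.
So F(x,y) = y + x^2y - y^2.
General solution: y + x^2y - y^2 = C.


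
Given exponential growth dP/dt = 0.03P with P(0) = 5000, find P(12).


The ODE dP/dt = 0.03P has solution P(t) = P(0)e^(0.03t).
Substitute P(0) = 5000 and t = 12: P(12) = 5000 e^(0.36) ≈ 7167.


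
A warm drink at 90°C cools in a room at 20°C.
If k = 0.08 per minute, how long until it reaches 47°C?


From T(t) = T_a + (T₀ - T_a)e^(-kt), set T(t) = 47:
(47 - 20) / (90 - 20) = e^(-0.08t), so t = -ln(0.386)/0.08 ≈ 11.9 minutes.


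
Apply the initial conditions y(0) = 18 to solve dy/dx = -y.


General solution of y' = -y is y = Ce^(-x).
Apply y(0) = 18: C = 18.
Particular solution: y = 18e^(-x).


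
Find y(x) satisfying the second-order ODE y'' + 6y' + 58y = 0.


Characteristic equation: r² + 6r + 58 = 0.
Discriminant is negative; roots r = -3 ± 7i (complex conjugate pair).
General solution uses e^(α x)(C₁ cos(β x) + C₂ sin(β x)): y = e^(-3x)(C₁cos(7x) + C₂sin(7x)).


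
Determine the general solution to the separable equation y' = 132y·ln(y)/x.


Separate: dy/[y ln(y)] = 132 dx/x.
Substitute u = ln(y): du/u = 132 dx/x.
Integrate: ln|ln(y)| = 132ln|x| + C₀, hence ln(y) = C·x^132.


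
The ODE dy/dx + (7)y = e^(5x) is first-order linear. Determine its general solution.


P(x) = 7 ⇒ μ = e^(7x).
(μ y)' = e^(12x) ⇒ μ y = e^(12x)/12 + C.
Divide by μ: y = (1/12)e^(5x) + Ce^(-7x).


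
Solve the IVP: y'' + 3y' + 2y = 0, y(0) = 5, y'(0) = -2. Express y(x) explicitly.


Characteristic roots of r² + 3r + 2 = 0 are -2, -1.
General solution y = c₁ e^(-2x) + c₂ e^(-x).
Apply y(0) = 5: c₁ + c₂ = 5. Apply y'(0) = -2: -2 c₁ - 1 c₂ = -2.
Solve: c₁ = -3, c₂ = 8.
Particular solution: y = -3e^(-2x) + 8e^(-x).


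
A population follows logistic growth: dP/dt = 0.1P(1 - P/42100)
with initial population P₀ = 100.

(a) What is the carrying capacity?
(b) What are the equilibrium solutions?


Logistic ODE dP/dt = 0.1P(1 - P/42100) has equilibria where dP/dt = 0, i.e. P = 0 or P = 42100.
The coefficient (1 - P/K) = 0 when P = K, identifying K = 42100 as the carrying capacity.
(a) K = 42100; (b) equilibria P = 0 and P = 42100.


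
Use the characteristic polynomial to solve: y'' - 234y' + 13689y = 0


Characteristic equation: r² - 234r + 13689 = 0, i.e. (r - 117)² = 0.
Repeated root r = 117; include an x factor for the second linearly independent solution.
General solution: y = (C₁ + C₂x)e^(117x).


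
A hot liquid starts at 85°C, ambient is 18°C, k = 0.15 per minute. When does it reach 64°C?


From T(t) = T_a + (T₀ - T_a)e^(-kt), set T(t) = 64:
(64 - 18) / (85 - 18) = e^(-0.15t), so t = -ln(0.687)/0.15 ≈ 2.5 minutes.


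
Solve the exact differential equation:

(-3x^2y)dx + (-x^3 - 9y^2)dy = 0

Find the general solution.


Check exactness: ∂M/∂y = -3x^2 and ∂N/∂x = -3x^2; equal, so the equation is exact.
Integrate M with respect to x (treating y as constant): ∫M dx = -x^3y + h(y).
Differentiate w.r.t. y and set equal to N: the x-dependent terms already match, leaving h'(y) = -9y^2. Integrate: h(y) = -3y^3.
So F(x,y) = -x^3y - 3y^3.
General solution: -x^3y - 3y^3 = C.


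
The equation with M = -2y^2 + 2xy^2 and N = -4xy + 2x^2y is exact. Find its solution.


Check exactness: ∂M/∂y = -4y + 4xy and ∂N/∂x = -4y + 4xy; equal, so the equation is exact.
Integrate M with respect to x (treating y as constant): ∫M dx = -2xy^2 + x^2y^2 + h(y).
Differentiate w.r.t. y and set equal to N: all terms match, so h'(y) = 0 and h is a constant absorbed into C.
General solution: -2xy^2 + x^2y^2 = C.


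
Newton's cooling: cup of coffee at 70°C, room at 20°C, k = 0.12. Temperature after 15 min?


Newton's law: dT/dt = -k(T - T_a) has solution T(t) = T_a + (T₀ - T_a)e^(-kt).
Plug in T_a = 20, T₀ = 70, k = 0.12, t = 15: T(15) = 20 + (50)e^(-1.80) ≈ 28.3°C.


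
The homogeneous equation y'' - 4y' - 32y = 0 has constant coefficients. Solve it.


Characteristic equation: r² - 4r - 32 = 0.
Factor: (r - 8)(r + 4) = 0 ⇒ r = 8, -4 (distinct real).
General solution: y = C₁e^(8x) + C₂e^(-4x).


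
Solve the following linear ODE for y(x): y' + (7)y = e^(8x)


P(x) = 7 ⇒ μ = e^(7x).
(μ y)' = e^(15x) ⇒ μ y = e^(15x)/15 + C.
Divide by μ: y = (1/15)e^(8x) + Ce^(-7x).


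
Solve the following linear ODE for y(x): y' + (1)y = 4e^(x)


P(x) = 1 ⇒ μ = e^(x).
(μ y)' = 4e^(2x) ⇒ μ y = (4/2)e^(2x) + C.
Divide by μ: y = 2e^(x) + Ce^(-x).


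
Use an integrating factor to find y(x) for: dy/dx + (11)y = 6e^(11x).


P(x) = 11 ⇒ μ = e^(11x).
(μ y)' = 6e^(22x) ⇒ μ y = (6/22)e^(22x) + C.
Divide by μ: y = (3/11)e^(11x) + Ce^(-11x).


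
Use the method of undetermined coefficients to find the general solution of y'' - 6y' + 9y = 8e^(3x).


Characteristic polynomial (r - 3)² = 0; repeated root r = 3.
y_h = (C₁ + C₂x)e^(3x). Forcing matches the repeated root (resonance), so try y_p = Ax² e^(3x).
Substitute and solve for A: 2A = 8, so A = 4.
General solution: y = (C₁ + C₂x + 4x²)e^(3x).


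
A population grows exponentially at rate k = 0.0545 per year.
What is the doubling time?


Exponential growth: P(t) = P₀ e^(0.0545t). Set P(t)/P₀ = 2: e^(0.0545t) = 2.
Solve: t = ln(2)/0.0545 ≈ 12.72 years.


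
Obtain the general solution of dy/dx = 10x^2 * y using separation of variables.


Separate variables: dy/y = 10x^2 dx.
Integrate: ln|y| = (10/3)x^3 + C₀.
Exponentiate: y = Ce^((10/3)x^3).


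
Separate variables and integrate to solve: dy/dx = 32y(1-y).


Separate: dy/[y(1-y)] = 32 dx.
Partial fractions: 1/[y(1-y)] = 1/y + 1/(1-y).
Integrate: ln|y/(1-y)| = 32x + C₀.
Solve for y: y = 1/(1 + Ce^(-32x)).


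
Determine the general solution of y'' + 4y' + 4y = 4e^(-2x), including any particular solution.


Characteristic polynomial (r + 2)² = 0; repeated root r = -2.
y_h = (C₁ + C₂x)e^(-2x). Forcing matches the repeated root (resonance), so try y_p = Ax² e^(-2x).
Substitute and solve for A: 2A = 4, so A = 2.
General solution: y = (C₁ + C₂x + 2x²)e^(-2x).


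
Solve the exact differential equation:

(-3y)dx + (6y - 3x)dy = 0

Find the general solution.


Check exactness: ∂M/∂y = -3 and ∂N/∂x = -3; equal, so the equation is exact.
Integrate M with respect to x (treating y as constant): ∫M dx = -3xy + h(y).
Differentiate w.r.t. y and set equal to N: the x-dependent terms already match, leaving h'(y) = 6y. Integrate: h(y) = 3y^2.
So F(x,y) = 3y^2 - 3xy.
General solution: 3y^2 - 3xy = C.


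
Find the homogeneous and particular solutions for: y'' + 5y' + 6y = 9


Characteristic roots of r² + 5r + 6 = 0 are -3, -2.
y_h = C₁e^(-3x) + C₂e^(-2x).
Constant forcing; try y_p = A. Then 6A = 9 ⇒ A = 3/2.
General solution: y = C₁e^(-3x) + C₂e^(-2x) + 3/2.


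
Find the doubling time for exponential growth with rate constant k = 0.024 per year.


Exponential growth: P(t) = P₀ e^(0.024t). Set P(t)/P₀ = 2: e^(0.024t) = 2.
Solve: t = ln(2)/0.024 ≈ 28.88 years.


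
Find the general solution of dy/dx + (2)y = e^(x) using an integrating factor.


P(x) = 2 ⇒ μ = e^(2x).
(μ y)' = e^(3x) ⇒ μ y = e^(3x)/3 + C.
Divide by μ: y = (1/3)e^(x) + Ce^(-2x).


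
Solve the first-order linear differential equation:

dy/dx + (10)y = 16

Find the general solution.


P(x) = 10, Q(x) = 16; integrating factor μ = e^(10x).
(μ y)' = 16e^(10x) ⇒ μ y = (8/5)e^(10x) + C.
Divide by μ: y = 8/5 + Ce^(-10x).


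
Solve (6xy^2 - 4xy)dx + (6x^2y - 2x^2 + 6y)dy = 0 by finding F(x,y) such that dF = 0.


Check exactness: ∂M/∂y = 12xy - 4x and ∂N/∂x = 12xy - 4x; equal, so the equation is exact.
Integrate M with respect to x (treating y as constant): ∫M dx = 3x^2y^2 - 2x^2y + h(y).
Differentiate w.r.t. y and set equal to N: the x-dependent terms already match, leaving h'(y) = 6y. Integrate: h(y) = 3y^2.
So F(x,y) = 3x^2y^2 - 2x^2y + 3y^2.
General solution: 3x^2y^2 - 2x^2y + 3y^2 = C.


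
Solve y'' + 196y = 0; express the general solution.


Characteristic equation: r² + 196 = 0.
Discriminant is negative; roots r = 0 ± 14i (complex conjugate pair).
General solution uses e^(α x)(C₁ cos(β x) + C₂ sin(β x)): y = C₁cos(14x) + C₂sin(14x).


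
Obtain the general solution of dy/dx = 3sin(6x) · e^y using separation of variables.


Separate: e^(-y) dy = 3sin(6x) dx.
Integrate: -e^(-y) = -(1/2)cos(6x) + C₀.
Rearrange: e^(-y) = (1/2)cos(6x) + C.


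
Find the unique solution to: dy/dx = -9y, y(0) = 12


General solution of y' = -9y is y = Ce^(-9x).
Apply y(0) = 12: C = 12.
Particular solution: y = 12e^(-9x).


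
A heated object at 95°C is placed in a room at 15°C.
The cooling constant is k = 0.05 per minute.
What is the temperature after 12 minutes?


Newton's law: dT/dt = -k(T - T_a) has solution T(t) = T_a + (T₀ - T_a)e^(-kt).
Plug in T_a = 15, T₀ = 95, k = 0.05, t = 12: T(12) = 15 + (80)e^(-0.60) ≈ 58.9°C.


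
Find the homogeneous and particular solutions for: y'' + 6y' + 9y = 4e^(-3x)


Characteristic polynomial (r + 3)² = 0; repeated root r = -3.
y_h = (C₁ + C₂x)e^(-3x). Forcing matches the repeated root (resonance), so try y_p = Ax² e^(-3x).
Substitute and solve for A: 2A = 4, so A = 2.
General solution: y = (C₁ + C₂x + 2x²)e^(-3x).


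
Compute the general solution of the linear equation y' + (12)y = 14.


P(x) = 12, Q(x) = 14; integrating factor μ = e^(12x).
(μ y)' = 14e^(12x) ⇒ μ y = (7/6)e^(12x) + C.
Divide by μ: y = 7/6 + Ce^(-12x).


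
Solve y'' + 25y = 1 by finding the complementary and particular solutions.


Homogeneous part: r² + 25 = 0 ⇒ r = ±5i, so y_h = C₁cos(5x) + C₂sin(5x).
Try constant y_p = A; plug in: 25A = 1 ⇒ A = 1/25.
General solution: y = C₁cos(5x) + C₂sin(5x) + 1/25.


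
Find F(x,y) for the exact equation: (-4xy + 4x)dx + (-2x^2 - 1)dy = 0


Check exactness: ∂M/∂y = -4x and ∂N/∂x = -4x; equal, so the equation is exact.
Integrate M with respect to x (treating y as constant): ∫M dx = -2x^2y + 2x^2 + h(y).
Differentiate w.r.t. y and set equal to N: the x-dependent terms already match, leaving h'(y) = -1. Integrate: h(y) = -y.
So F(x,y) = -2x^2y - y + 2x^2.
General solution: -2x^2y - y + 2x^2 = C.


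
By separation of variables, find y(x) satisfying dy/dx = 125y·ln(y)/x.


Separate: dy/[y ln(y)] = 125 dx/x.
Substitute u = ln(y): du/u = 125 dx/x.
Integrate: ln|ln(y)| = 125ln|x| + C₀, hence ln(y) = C·x^125.


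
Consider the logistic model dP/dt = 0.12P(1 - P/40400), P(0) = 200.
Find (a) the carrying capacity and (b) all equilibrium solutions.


Logistic ODE dP/dt = 0.12P(1 - P/40400) has equilibria where dP/dt = 0, i.e. P = 0 or P = 40400.
The coefficient (1 - P/K) = 0 when P = K, identifying K = 40400 as the carrying capacity.
(a) K = 40400; (b) equilibria P = 0 and P = 40400.


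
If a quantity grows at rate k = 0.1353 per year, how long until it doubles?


Exponential growth: P(t) = P₀ e^(0.1353t). Set P(t)/P₀ = 2: e^(0.1353t) = 2.
Solve: t = ln(2)/0.1353 ≈ 5.12 years.


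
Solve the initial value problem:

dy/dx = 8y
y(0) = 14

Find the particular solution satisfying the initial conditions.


General solution of y' = 8y is y = Ce^(8x).
Apply y(0) = 14: C = 14.
Particular solution: y = 14e^(8x).


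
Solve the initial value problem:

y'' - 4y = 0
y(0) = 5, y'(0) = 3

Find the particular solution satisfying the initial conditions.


Characteristic roots of r² - 4 = 0 are 2, -2.
General solution y = c₁ e^(2x) + c₂ e^(-2x).
Apply y(0) = 5: c₁ + c₂ = 5. Apply y'(0) = 3: 2 c₁ - 2 c₂ = 3.
Solve: c₁ = 13/4, c₂ = 7/4.
Particular solution: y = (13/4)e^(2x) + (7/4)e^(-2x).


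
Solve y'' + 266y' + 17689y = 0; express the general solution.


Characteristic equation: r² + 266r + 17689 = 0, i.e. (r + 133)² = 0.
Repeated root r = -133; include an x factor for the second linearly independent solution.
General solution: y = (C₁ + C₂x)e^(-133x).


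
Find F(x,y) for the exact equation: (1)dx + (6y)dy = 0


Check exactness: ∂M/∂y = 0 and ∂N/∂x = 0; equal, so the equation is exact.
Integrate M with respect to x (treating y as constant): ∫M dx = x + h(y).
Differentiate w.r.t. y and set equal to N: the x-dependent terms already match, leaving h'(y) = 6y. Integrate: h(y) = 3y^2.
So F(x,y) = x + 3y^2.
General solution: x + 3y^2 = C.


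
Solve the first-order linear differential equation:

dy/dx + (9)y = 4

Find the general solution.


P(x) = 9, Q(x) = 4; integrating factor μ = e^(9x).
(μ y)' = 4e^(9x) ⇒ μ y = (4/9)e^(9x) + C.
Divide by μ: y = 4/9 + Ce^(-9x).


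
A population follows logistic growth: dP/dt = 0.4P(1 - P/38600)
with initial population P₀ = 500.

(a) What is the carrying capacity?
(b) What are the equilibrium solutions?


Logistic ODE dP/dt = 0.4P(1 - P/38600) has equilibria where dP/dt = 0, i.e. P = 0 or P = 38600.
The coefficient (1 - P/K) = 0 when P = K, identifying K = 38600 as the carrying capacity.
(a) K = 38600; (b) equilibria P = 0 and P = 38600.


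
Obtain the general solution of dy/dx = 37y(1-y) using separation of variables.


Separate: dy/[y(1-y)] = 37 dx.
Partial fractions: 1/[y(1-y)] = 1/y + 1/(1-y).
Integrate: ln|y/(1-y)| = 37x + C₀.
Solve for y: y = 1/(1 + Ce^(-37x)).


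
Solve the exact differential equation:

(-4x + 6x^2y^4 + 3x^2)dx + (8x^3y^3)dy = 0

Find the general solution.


Check exactness: ∂M/∂y = 24x^2y^3 and ∂N/∂x = 24x^2y^3; equal, so the equation is exact.
Integrate M with respect to x (treating y as constant): ∫M dx = -2x^2 + 2x^3y^4 + x^3 + h(y).
Differentiate w.r.t. y and set equal to N: all terms match, so h'(y) = 0 and h is a constant absorbed into C.
General solution: -2x^2 + 2x^3y^4 + x^3 = C.


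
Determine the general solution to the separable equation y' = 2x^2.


Integrate both sides with respect to x: y = ∫ 2x^2 dx = (2/3)x^3 + C.


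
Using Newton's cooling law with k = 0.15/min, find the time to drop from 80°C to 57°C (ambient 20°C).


From T(t) = T_a + (T₀ - T_a)e^(-kt), set T(t) = 57:
(57 - 20) / (80 - 20) = e^(-0.15t), so t = -ln(0.617)/0.15 ≈ 3.2 minutes.


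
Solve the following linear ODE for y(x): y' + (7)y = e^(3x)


P(x) = 7 ⇒ μ = e^(7x).
(μ y)' = e^(10x) ⇒ μ y = e^(10x)/10 + C.
Divide by μ: y = (1/10)e^(3x) + Ce^(-7x).


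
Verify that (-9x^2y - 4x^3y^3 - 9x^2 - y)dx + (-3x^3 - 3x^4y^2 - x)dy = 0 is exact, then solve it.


Check exactness: ∂M/∂y = -9x^2 - 12x^3y^2 - 1 and ∂N/∂x = -9x^2 - 12x^3y^2 - 1; equal, so the equation is exact.
Integrate M with respect to x (treating y as constant): ∫M dx = -3x^3y - x^4y^3 - 3x^3 - xy + h(y).
Differentiate w.r.t. y and set equal to N: all terms match, so h'(y) = 0 and h is a constant absorbed into C.
General solution: -3x^3y - x^4y^3 - 3x^3 - xy = C.


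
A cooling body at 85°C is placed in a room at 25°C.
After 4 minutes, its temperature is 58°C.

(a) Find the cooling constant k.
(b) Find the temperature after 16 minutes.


Newton's law: T(t) = T_a + (T₀ - T_a)e^(-kt).
(a) Use T(4) = 58: (58 - 25)/(85 - 25) = e^(-k·4), so k = -ln(0.550)/4 ≈ 0.1495.
(b) Apply k to t = 16: T(16) = 25 + (60)e^(-2.391) ≈ 30.5°C.


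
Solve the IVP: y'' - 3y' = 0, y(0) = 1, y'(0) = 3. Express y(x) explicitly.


Characteristic roots of r² - 3r = 0 are 3, 0.
General solution y = c₁ e^(3x) + c₂.
Apply y(0) = 1: c₁ + c₂ = 1. Apply y'(0) = 3: 3 c₁ + 0 c₂ = 3.
Solve: c₁ = 1, c₂ = 0.
Particular solution: y = e^(3x) + 0.


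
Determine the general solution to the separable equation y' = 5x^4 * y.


Separate variables: dy/y = 5x^4 dx.
Integrate: ln|y| = x^5 + C₀.
Exponentiate: y = Ce^(x^5).


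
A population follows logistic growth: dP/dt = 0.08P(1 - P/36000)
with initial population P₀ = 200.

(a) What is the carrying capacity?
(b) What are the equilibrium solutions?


Logistic ODE dP/dt = 0.08P(1 - P/36000) has equilibria where dP/dt = 0, i.e. P = 0 or P = 36000.
The coefficient (1 - P/K) = 0 when P = K, identifying K = 36000 as the carrying capacity.
(a) K = 36000; (b) equilibria P = 0 and P = 36000.


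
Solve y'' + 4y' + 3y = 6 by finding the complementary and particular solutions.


Characteristic roots of r² + 4r + 3 = 0 are -3, -1.
y_h = C₁e^(-3x) + C₂e^(-x).
Constant forcing; try y_p = A. Then 3A = 6 ⇒ A = 2.
General solution: y = C₁e^(-3x) + C₂e^(-x) + 2.


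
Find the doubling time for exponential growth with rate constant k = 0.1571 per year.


Exponential growth: P(t) = P₀ e^(0.1571t). Set P(t)/P₀ = 2: e^(0.1571t) = 2.
Solve: t = ln(2)/0.1571 ≈ 4.41 years.


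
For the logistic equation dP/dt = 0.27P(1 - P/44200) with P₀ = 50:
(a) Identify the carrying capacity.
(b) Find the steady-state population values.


Logistic ODE dP/dt = 0.27P(1 - P/44200) has equilibria where dP/dt = 0, i.e. P = 0 or P = 44200.
The coefficient (1 - P/K) = 0 when P = K, identifying K = 44200 as the carrying capacity.
(a) K = 44200; (b) equilibria P = 0 and P = 44200.


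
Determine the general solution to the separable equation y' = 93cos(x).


g(y) = 1, so integrate directly: y = ∫ 93cos(x) dx = 93sin(x) + C.


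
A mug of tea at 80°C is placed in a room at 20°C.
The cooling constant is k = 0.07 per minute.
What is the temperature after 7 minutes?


Newton's law: dT/dt = -k(T - T_a) has solution T(t) = T_a + (T₀ - T_a)e^(-kt).
Plug in T_a = 20, T₀ = 80, k = 0.07, t = 7: T(7) = 20 + (60)e^(-0.49) ≈ 56.8°C.


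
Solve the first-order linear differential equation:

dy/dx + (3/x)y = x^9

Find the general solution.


P(x) = 3/x ⇒ μ = x^3.
(x^3 y)' = x^3·x^9 = x^12.
Integrate: x^3 y = x^13/(13) + C.
Solve for y: y = (1/13)x^10 + C/x^3.


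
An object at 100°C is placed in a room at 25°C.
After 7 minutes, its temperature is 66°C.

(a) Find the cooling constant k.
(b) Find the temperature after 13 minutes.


Newton's law: T(t) = T_a + (T₀ - T_a)e^(-kt).
(a) Use T(7) = 66: (66 - 25)/(100 - 25) = e^(-k·7), so k = -ln(0.547)/7 ≈ 0.0863.
(b) Apply k to t = 13: T(13) = 25 + (75)e^(-1.122) ≈ 49.4°C.


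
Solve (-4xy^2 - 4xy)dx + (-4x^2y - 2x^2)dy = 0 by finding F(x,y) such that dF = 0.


Check exactness: ∂M/∂y = -8xy - 4x and ∂N/∂x = -8xy - 4x; equal, so the equation is exact.
Integrate M with respect to x (treating y as constant): ∫M dx = -2x^2y^2 - 2x^2y + h(y).
Differentiate w.r.t. y and set equal to N: all terms match, so h'(y) = 0 and h is a constant absorbed into C.
General solution: -2x^2y^2 - 2x^2y = C.


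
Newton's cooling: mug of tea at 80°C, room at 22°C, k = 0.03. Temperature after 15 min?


Newton's law: dT/dt = -k(T - T_a) has solution T(t) = T_a + (T₀ - T_a)e^(-kt).
Plug in T_a = 22, T₀ = 80, k = 0.03, t = 15: T(15) = 22 + (58)e^(-0.45) ≈ 59.0°C.


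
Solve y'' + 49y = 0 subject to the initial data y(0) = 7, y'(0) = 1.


Characteristic roots of r² + 49 = 0 are ±7i, so y = C₁cos(7x) + C₂sin(7x).
Apply y(0) = 7: C₁ = 7. Differentiate and apply y'(0) = 1: 7·C₂ = 1, so C₂ = 1/7.
Particular solution: y = 7cos(7x) + (1/7)sin(7x).


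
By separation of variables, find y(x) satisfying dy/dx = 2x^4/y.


Separate variables: y dy = 2x^4 dx.
Integrate both sides: y²/2 = (2/5)x^5 + C₀.
Multiply by 2: y² = (4/5)x^5 + C.


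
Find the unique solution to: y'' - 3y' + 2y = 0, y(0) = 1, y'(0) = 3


Characteristic roots of r² - 3r + 2 = 0 are 1, 2.
General solution y = c₁ e^(x) + c₂ e^(2x).
Apply y(0) = 1: c₁ + c₂ = 1. Apply y'(0) = 3: 1 c₁ + 2 c₂ = 3.
Solve: c₁ = -1, c₂ = 2.
Particular solution: y = -e^(x) + 2e^(2x).


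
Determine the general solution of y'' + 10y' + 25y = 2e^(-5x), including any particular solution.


Characteristic polynomial (r + 5)² = 0; repeated root r = -5.
y_h = (C₁ + C₂x)e^(-5x). Forcing matches the repeated root (resonance), so try y_p = Ax² e^(-5x).
Substitute and solve for A: 2A = 2, so A = 1.
General solution: y = (C₁ + C₂x + x²)e^(-5x).


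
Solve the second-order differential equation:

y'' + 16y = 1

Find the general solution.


Homogeneous part: r² + 16 = 0 ⇒ r = ±4i, so y_h = C₁cos(4x) + C₂sin(4x).
Try constant y_p = A; plug in: 16A = 1 ⇒ A = 1/16.
General solution: y = C₁cos(4x) + C₂sin(4x) + 1/16.


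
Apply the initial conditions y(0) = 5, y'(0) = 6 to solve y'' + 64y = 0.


Characteristic roots of r² + 64 = 0 are ±8i, so y = C₁cos(8x) + C₂sin(8x).
Apply y(0) = 5: C₁ = 5. Differentiate and apply y'(0) = 6: 8·C₂ = 6, so C₂ = 3/4.
Particular solution: y = 5cos(8x) + (3/4)sin(8x).


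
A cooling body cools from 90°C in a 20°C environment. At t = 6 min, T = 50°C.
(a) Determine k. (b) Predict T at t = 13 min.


Newton's law: T(t) = T_a + (T₀ - T_a)e^(-kt).
(a) Use T(6) = 50: (50 - 20)/(90 - 20) = e^(-k·6), so k = -ln(0.429)/6 ≈ 0.1412.
(b) Apply k to t = 13: T(13) = 20 + (70)e^(-1.836) ≈ 31.2°C.


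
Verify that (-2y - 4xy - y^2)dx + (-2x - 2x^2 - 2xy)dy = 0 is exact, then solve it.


Check exactness: ∂M/∂y = -2 - 4x - 2y and ∂N/∂x = -2 - 4x - 2y; equal, so the equation is exact.
Integrate M with respect to x (treating y as constant): ∫M dx = -2xy - 2x^2y - xy^2 + h(y).
Differentiate w.r.t. y and set equal to N: all terms match, so h'(y) = 0 and h is a constant absorbed into C.
General solution: -2xy - 2x^2y - xy^2 = C.


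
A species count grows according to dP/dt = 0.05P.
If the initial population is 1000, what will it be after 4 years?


The ODE dP/dt = 0.05P has solution P(t) = P(0)e^(0.05t).
Substitute P(0) = 1000 and t = 4: P(4) = 1000 e^(0.20) ≈ 1221.


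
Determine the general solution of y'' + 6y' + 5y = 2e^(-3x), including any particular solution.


Characteristic roots of r² + 6r + 5 = 0 are -1, -5.
y_h = C₁e^(-x) + C₂e^(-5x).
Forcing exponent -3 is not a characteristic root; try y_p = Ae^(-3x).
Substitute: A·(9 + (6)·-3 + (5)) = A·-4 = 2, so A = -1/2.
General solution: y = C₁e^(-x) + C₂e^(-5x) - (1/2)e^(-3x).


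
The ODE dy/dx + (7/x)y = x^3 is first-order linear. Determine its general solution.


P(x) = 7/x ⇒ μ = x^7.
(x^7 y)' = x^10 ⇒ x^7 y = x^11/(11) + C.
Solve for y: y = (1/11)x^4 + C/x^7.


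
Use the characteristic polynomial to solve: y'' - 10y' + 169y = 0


Characteristic equation: r² - 10r + 169 = 0.
Discriminant is negative; roots r = 5 ± 12i (complex conjugate pair).
General solution uses e^(α x)(C₁ cos(β x) + C₂ sin(β x)): y = e^(5x)(C₁cos(12x) + C₂sin(12x)).


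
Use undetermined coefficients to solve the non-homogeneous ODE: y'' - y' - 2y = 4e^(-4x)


Characteristic roots of r² - r - 2 = 0 are 2, -1.
y_h = C₁e^(2x) + C₂e^(-x).
Forcing exponent -4 is not a characteristic root; try y_p = Ae^(-4x).
Substitute: A·(16 + (-1)·-4 + (-2)) = A·18 = 4, so A = 2/9.
General solution: y = C₁e^(2x) + C₂e^(-x) + (2/9)e^(-4x).


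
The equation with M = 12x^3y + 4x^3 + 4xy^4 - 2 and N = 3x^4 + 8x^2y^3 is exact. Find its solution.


Check exactness: ∂M/∂y = 12x^3 + 16xy^3 and ∂N/∂x = 12x^3 + 16xy^3; equal, so the equation is exact.
Integrate M with respect to x (treating y as constant): ∫M dx = 3x^4y + x^4 + 2x^2y^4 - 2x + h(y).
Differentiate w.r.t. y and set equal to N: all terms match, so h'(y) = 0 and h is a constant absorbed into C.
General solution: 3x^4y + x^4 + 2x^2y^4 - 2x = C.
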